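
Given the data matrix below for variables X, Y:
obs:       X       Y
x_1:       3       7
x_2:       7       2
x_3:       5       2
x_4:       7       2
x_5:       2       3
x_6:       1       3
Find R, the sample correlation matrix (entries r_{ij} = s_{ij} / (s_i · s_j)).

Step 1 — column means:
  mean(X) = (3 + 7 + 5 + 7 + 2 + 1) / 6 = 25/6 = 4.1667
  mean(Y) = (7 + 2 + 2 + 2 + 3 + 3) / 6 = 19/6 = 3.1667

Step 2 — sample variances and covariances s[i,j] = (1/(n-1)) · Σ_k (x_{k,i} - mean_i) · (x_{k,j} - mean_j), with n-1 = 5:
  s[X,X] = ((-1.1667)·(-1.1667) + (2.8333)·(2.8333) + (0.8333)·(0.8333) + (2.8333)·(2.8333) + (-2.1667)·(-2.1667) + (-3.1667)·(-3.1667)) / 5 = 32.8333/5 = 6.5667
  s[X,Y] = ((-1.1667)·(3.8333) + (2.8333)·(-1.1667) + (0.8333)·(-1.1667) + (2.8333)·(-1.1667) + (-2.1667)·(-0.1667) + (-3.1667)·(-0.1667)) / 5 = -11.1667/5 = -2.2333
  s[Y,Y] = ((3.8333)·(3.8333) + (-1.1667)·(-1.1667) + (-1.1667)·(-1.1667) + (-1.1667)·(-1.1667) + (-0.1667)·(-0.1667) + (-0.1667)·(-0.1667)) / 5 = 18.8333/5 = 3.7667
  Sample standard deviations s_i = √(s[i,i]):
  s(X) = √(6.5667) = 2.5626
  s(Y) = √(3.7667) = 1.9408

Step 3 — r_{ij} = s_{ij} / (s_i · s_j):
  r[X,X] = 1 (diagonal).
  r[X,Y] = -2.2333 / (2.5626 · 1.9408) = -2.2333 / 4.9734 = -0.4491
  r[Y,Y] = 1 (diagonal).

R is symmetric with unit diagonal. Assembling:

R = [[1, -0.4491],
 [-0.4491, 1]]


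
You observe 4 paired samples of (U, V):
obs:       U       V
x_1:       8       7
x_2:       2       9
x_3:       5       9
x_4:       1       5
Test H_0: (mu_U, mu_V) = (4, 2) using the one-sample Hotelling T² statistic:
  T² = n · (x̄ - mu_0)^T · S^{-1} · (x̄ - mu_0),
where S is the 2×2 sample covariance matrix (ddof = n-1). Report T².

Step 1 — sample mean vector:
  mean(U) = (8 + 2 + 5 + 1) / 4 = 16/4 = 4
  mean(V) = (7 + 9 + 9 + 5) / 4 = 30/4 = 7.5
  x̄ = (4, 7.5),  deviation x̄ - mu_0 = (4, 7.5) - (4, 2) = (0, 5.5).

Step 2 — sample covariance matrix, S[i,j] = (1/(n-1)) · Σ_k (x_{k,i} - mean_i) · (x_{k,j} - mean_j), divisor n-1 = 3:
  S[U,U] = ((4)·(4) + (-2)·(-2) + (1)·(1) + (-3)·(-3)) / 3 = 30/3 = 10
  S[U,V] = ((4)·(-0.5) + (-2)·(1.5) + (1)·(1.5) + (-3)·(-2.5)) / 3 = 4/3 = 1.3333
  S[V,V] = ((-0.5)·(-0.5) + (1.5)·(1.5) + (1.5)·(1.5) + (-2.5)·(-2.5)) / 3 = 11/3 = 3.6667
  S = [[10, 1.3333],
 [1.3333, 3.6667]].

Step 3 — invert S. det(S) = 10·3.6667 - (1.3333)² = 34.8889.
  S^{-1} = (1/det) · [[d, -b], [-b, a]] = [[0.1051, -0.0382],
 [-0.0382, 0.2866]].

Step 4 — quadratic form (x̄ - mu_0)^T · S^{-1} · (x̄ - mu_0):
  S^{-1} · (x̄ - mu_0) = (-0.2102, 1.5764),
  (x̄ - mu_0)^T · [...] = (0)·(-0.2102) + (5.5)·(1.5764) = 8.6704.

Step 5 — scale by n: T² = 4 · 8.6704 = 34.6815.

T² ≈ 34.6815


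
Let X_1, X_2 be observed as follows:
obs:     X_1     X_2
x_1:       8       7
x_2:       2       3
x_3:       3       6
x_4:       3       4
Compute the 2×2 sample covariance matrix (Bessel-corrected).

Step 1 — column means:
  mean(X_1) = (8 + 2 + 3 + 3) / 4 = 16/4 = 4
  mean(X_2) = (7 + 3 + 6 + 4) / 4 = 20/4 = 5

Step 2 — sample covariance S[i,j] = (1/(n-1)) · Σ_k (x_{k,i} - mean_i) · (x_{k,j} - mean_j), with n-1 = 3.
  S[X_1,X_1] = ((4)·(4) + (-2)·(-2) + (-1)·(-1) + (-1)·(-1)) / 3 = 22/3 = 7.3333
  S[X_1,X_2] = ((4)·(2) + (-2)·(-2) + (-1)·(1) + (-1)·(-1)) / 3 = 12/3 = 4
  S[X_2,X_2] = ((2)·(2) + (-2)·(-2) + (1)·(1) + (-1)·(-1)) / 3 = 10/3 = 3.3333

S is symmetric (S[j,i] = S[i,j]). Assembling:

S = [[7.3333, 4],
 [4, 3.3333]]


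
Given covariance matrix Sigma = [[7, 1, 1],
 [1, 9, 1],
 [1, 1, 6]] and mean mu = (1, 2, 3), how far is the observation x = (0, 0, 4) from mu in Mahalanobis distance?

Step 1 — centre the observation: (x - mu) = (-1, -2, 1).

Step 2 — invert Sigma (cofactor / det for 3×3, or solve directly):
  Sigma^{-1} = [[0.148, -0.014, -0.0223],
 [-0.014, 0.1145, -0.0168],
 [-0.0223, -0.0168, 0.1732]].

Step 3 — form the quadratic (x - mu)^T · Sigma^{-1} · (x - mu):
  Sigma^{-1} · (x - mu) = (-0.1425, -0.2318, 0.2291).
  (x - mu)^T · [Sigma^{-1} · (x - mu)] = (-1)·(-0.1425) + (-2)·(-0.2318) + (1)·(0.2291) = 0.8352.

Step 4 — take square root: d = √(0.8352) ≈ 0.9139.

d(x, mu) = √(0.8352) ≈ 0.9139


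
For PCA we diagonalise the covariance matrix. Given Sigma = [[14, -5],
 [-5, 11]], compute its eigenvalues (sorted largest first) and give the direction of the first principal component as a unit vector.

Step 1 — characteristic polynomial of 2×2 Sigma:
  det(Sigma - λI) = λ² - trace · λ + det = 0.
  trace = 14 + 11 = 25, det = 14·11 - (-5)² = 129.
Step 2 — discriminant:
  Δ = trace² - 4·det = 625 - 516 = 109.
Step 3 — eigenvalues:
  λ = (trace ± √Δ)/2 = (25 ± 10.4403)/2,
  λ_1 = 17.7202,  λ_2 = 7.2798.

Step 4 — unit eigenvector for λ_1: solve (Sigma - λ_1 I)v = 0. First row:
  (14 - 17.7202)·v_x + (-5)·v_y = 0, i.e. (-3.7202)·v_x + (-5)·v_y = 0,
  so v ∝ (b, λ_1 - a) = (-5, 3.7202); multiply by -1 so the first entry is positive: u = (5, -3.7202).
  ||u|| = √((5)² + (-3.7202)²) = √(38.8395) ≈ 6.2321,
  v_1 = u/||u|| ≈ (0.8023, -0.5969) (||v_1|| = 1).

λ_1 = 17.7202,  λ_2 = 7.2798;  v_1 ≈ (0.8023, -0.5969)


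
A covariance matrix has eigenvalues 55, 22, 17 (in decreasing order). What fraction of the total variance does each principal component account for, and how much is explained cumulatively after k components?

Step 1 — total variance = trace(Sigma) = Σ λ_i = 55 + 22 + 17 = 94.

Step 2 — fraction explained by component i = λ_i / Σ λ:
  PC1: 55/94 = 0.5851
  PC2: 22/94 = 0.234
  PC3: 17/94 = 0.1809

Step 3 — cumulative fraction after k components = (λ_1 + ... + λ_k) / Σ λ:
  k = 1: 55/94 = 0.5851
  k = 2: (55 + 22)/94 = 77/94 = 0.8191
  k = 3: (55 + 22 + 17)/94 = 94/94 = 1

Summary (fraction, with percent):

explained: PC1 0.5851 (58.51%), PC2 0.234 (23.4%), PC3 0.1809 (18.09%);  cumulative: 0.5851, 0.8191, 1


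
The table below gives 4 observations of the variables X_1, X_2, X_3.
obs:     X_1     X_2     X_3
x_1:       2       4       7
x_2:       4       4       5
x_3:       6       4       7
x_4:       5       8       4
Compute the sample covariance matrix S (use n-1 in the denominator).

Step 1 — column means:
  mean(X_1) = (2 + 4 + 6 + 5) / 4 = 17/4 = 4.25
  mean(X_2) = (4 + 4 + 4 + 8) / 4 = 20/4 = 5
  mean(X_3) = (7 + 5 + 7 + 4) / 4 = 23/4 = 5.75

Step 2 — sample covariance S[i,j] = (1/(n-1)) · Σ_k (x_{k,i} - mean_i) · (x_{k,j} - mean_j), with n-1 = 3.
  S[X_1,X_1] = ((-2.25)·(-2.25) + (-0.25)·(-0.25) + (1.75)·(1.75) + (0.75)·(0.75)) / 3 = 8.75/3 = 2.9167
  S[X_1,X_2] = ((-2.25)·(-1) + (-0.25)·(-1) + (1.75)·(-1) + (0.75)·(3)) / 3 = 3/3 = 1
  S[X_1,X_3] = ((-2.25)·(1.25) + (-0.25)·(-0.75) + (1.75)·(1.25) + (0.75)·(-1.75)) / 3 = -1.75/3 = -0.5833
  S[X_2,X_2] = ((-1)·(-1) + (-1)·(-1) + (-1)·(-1) + (3)·(3)) / 3 = 12/3 = 4
  S[X_2,X_3] = ((-1)·(1.25) + (-1)·(-0.75) + (-1)·(1.25) + (3)·(-1.75)) / 3 = -7/3 = -2.3333
  S[X_3,X_3] = ((1.25)·(1.25) + (-0.75)·(-0.75) + (1.25)·(1.25) + (-1.75)·(-1.75)) / 3 = 6.75/3 = 2.25

S is symmetric (S[j,i] = S[i,j]). Assembling:

S = [[2.9167, 1, -0.5833],
 [1, 4, -2.3333],
 [-0.5833, -2.3333, 2.25]]


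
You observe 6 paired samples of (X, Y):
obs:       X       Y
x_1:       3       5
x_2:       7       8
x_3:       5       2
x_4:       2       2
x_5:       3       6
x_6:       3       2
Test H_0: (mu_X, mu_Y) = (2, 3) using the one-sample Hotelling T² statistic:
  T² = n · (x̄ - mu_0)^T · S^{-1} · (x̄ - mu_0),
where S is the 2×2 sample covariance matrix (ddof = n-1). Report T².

Step 1 — sample mean vector:
  mean(X) = (3 + 7 + 5 + 2 + 3 + 3) / 6 = 23/6 = 3.8333
  mean(Y) = (5 + 8 + 2 + 2 + 6 + 2) / 6 = 25/6 = 4.1667
  x̄ = (3.8333, 4.1667),  deviation x̄ - mu_0 = (3.8333, 4.1667) - (2, 3) = (1.8333, 1.1667).

Step 2 — sample covariance matrix, S[i,j] = (1/(n-1)) · Σ_k (x_{k,i} - mean_i) · (x_{k,j} - mean_j), divisor n-1 = 5:
  S[X,X] = ((-0.8333)·(-0.8333) + (3.1667)·(3.1667) + (1.1667)·(1.1667) + (-1.8333)·(-1.8333) + (-0.8333)·(-0.8333) + (-0.8333)·(-0.8333)) / 5 = 16.8333/5 = 3.3667
  S[X,Y] = ((-0.8333)·(0.8333) + (3.1667)·(3.8333) + (1.1667)·(-2.1667) + (-1.8333)·(-2.1667) + (-0.8333)·(1.8333) + (-0.8333)·(-2.1667)) / 5 = 13.1667/5 = 2.6333
  S[Y,Y] = ((0.8333)·(0.8333) + (3.8333)·(3.8333) + (-2.1667)·(-2.1667) + (-2.1667)·(-2.1667) + (1.8333)·(1.8333) + (-2.1667)·(-2.1667)) / 5 = 32.8333/5 = 6.5667
  S = [[3.3667, 2.6333],
 [2.6333, 6.5667]].

Step 3 — invert S. det(S) = 3.3667·6.5667 - (2.6333)² = 15.1733.
  S^{-1} = (1/det) · [[d, -b], [-b, a]] = [[0.4328, -0.1736],
 [-0.1736, 0.2219]].

Step 4 — quadratic form (x̄ - mu_0)^T · S^{-1} · (x̄ - mu_0):
  S^{-1} · (x̄ - mu_0) = (0.5909, -0.0593),
  (x̄ - mu_0)^T · [...] = (1.8333)·(0.5909) + (1.1667)·(-0.0593) = 1.0142.

Step 5 — scale by n: T² = 6 · 1.0142 = 6.0852.

T² ≈ 6.0852


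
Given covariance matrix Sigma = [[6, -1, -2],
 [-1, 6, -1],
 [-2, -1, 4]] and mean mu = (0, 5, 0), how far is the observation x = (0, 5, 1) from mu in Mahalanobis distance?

Step 1 — centre the observation: (x - mu) = (0, 0, 1).

Step 2 — invert Sigma (cofactor / det for 3×3, or solve directly):
  Sigma^{-1} = [[0.217, 0.0566, 0.1226],
 [0.0566, 0.1887, 0.0755],
 [0.1226, 0.0755, 0.3302]].

Step 3 — form the quadratic (x - mu)^T · Sigma^{-1} · (x - mu):
  Sigma^{-1} · (x - mu) = (0.1226, 0.0755, 0.3302).
  (x - mu)^T · [Sigma^{-1} · (x - mu)] = (0)·(0.1226) + (0)·(0.0755) + (1)·(0.3302) = 0.3302.

Step 4 — take square root: d = √(0.3302) ≈ 0.5746.

d(x, mu) = √(0.3302) ≈ 0.5746


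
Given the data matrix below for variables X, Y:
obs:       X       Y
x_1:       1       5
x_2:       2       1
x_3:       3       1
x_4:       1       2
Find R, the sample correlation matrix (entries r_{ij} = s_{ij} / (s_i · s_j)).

Step 1 — column means:
  mean(X) = (1 + 2 + 3 + 1) / 4 = 7/4 = 1.75
  mean(Y) = (5 + 1 + 1 + 2) / 4 = 9/4 = 2.25

Step 2 — sample variances and covariances s[i,j] = (1/(n-1)) · Σ_k (x_{k,i} - mean_i) · (x_{k,j} - mean_j), with n-1 = 3:
  s[X,X] = ((-0.75)·(-0.75) + (0.25)·(0.25) + (1.25)·(1.25) + (-0.75)·(-0.75)) / 3 = 2.75/3 = 0.9167
  s[X,Y] = ((-0.75)·(2.75) + (0.25)·(-1.25) + (1.25)·(-1.25) + (-0.75)·(-0.25)) / 3 = -3.75/3 = -1.25
  s[Y,Y] = ((2.75)·(2.75) + (-1.25)·(-1.25) + (-1.25)·(-1.25) + (-0.25)·(-0.25)) / 3 = 10.75/3 = 3.5833
  Sample standard deviations s_i = √(s[i,i]):
  s(X) = √(0.9167) = 0.9574
  s(Y) = √(3.5833) = 1.893

Step 3 — r_{ij} = s_{ij} / (s_i · s_j):
  r[X,X] = 1 (diagonal).
  r[X,Y] = -1.25 / (0.9574 · 1.893) = -1.25 / 1.8124 = -0.6897
  r[Y,Y] = 1 (diagonal).

R is symmetric with unit diagonal. Assembling:

R = [[1, -0.6897],
 [-0.6897, 1]]


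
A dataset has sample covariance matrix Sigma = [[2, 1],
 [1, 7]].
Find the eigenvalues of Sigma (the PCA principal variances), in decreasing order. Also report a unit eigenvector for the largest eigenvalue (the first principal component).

Step 1 — characteristic polynomial of 2×2 Sigma:
  det(Sigma - λI) = λ² - trace · λ + det = 0.
  trace = 2 + 7 = 9, det = 2·7 - (1)² = 13.
Step 2 — discriminant:
  Δ = trace² - 4·det = 81 - 52 = 29.
Step 3 — eigenvalues:
  λ = (trace ± √Δ)/2 = (9 ± 5.3852)/2,
  λ_1 = 7.1926,  λ_2 = 1.8074.

Step 4 — unit eigenvector for λ_1: solve (Sigma - λ_1 I)v = 0. First row:
  (2 - 7.1926)·v_x + (1)·v_y = 0, i.e. (-5.1926)·v_x + (1)·v_y = 0,
  so v ∝ (b, λ_1 - a) = (1, 5.1926) = u.
  ||u|| = √((1)² + (5.1926)²) = √(27.9629) ≈ 5.288,
  v_1 = u/||u|| ≈ (0.1891, 0.982) (||v_1|| = 1).

λ_1 = 7.1926,  λ_2 = 1.8074;  v_1 ≈ (0.1891, 0.982)


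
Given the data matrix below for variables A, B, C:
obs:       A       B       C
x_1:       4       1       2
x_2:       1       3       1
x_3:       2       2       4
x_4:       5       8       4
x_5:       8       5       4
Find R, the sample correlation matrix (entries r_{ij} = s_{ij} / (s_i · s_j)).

Step 1 — column means:
  mean(A) = (4 + 1 + 2 + 5 + 8) / 5 = 20/5 = 4
  mean(B) = (1 + 3 + 2 + 8 + 5) / 5 = 19/5 = 3.8
  mean(C) = (2 + 1 + 4 + 4 + 4) / 5 = 15/5 = 3

Step 2 — sample variances and covariances s[i,j] = (1/(n-1)) · Σ_k (x_{k,i} - mean_i) · (x_{k,j} - mean_j), with n-1 = 4:
  s[A,A] = ((0)·(0) + (-3)·(-3) + (-2)·(-2) + (1)·(1) + (4)·(4)) / 4 = 30/4 = 7.5
  s[A,B] = ((0)·(-2.8) + (-3)·(-0.8) + (-2)·(-1.8) + (1)·(4.2) + (4)·(1.2)) / 4 = 15/4 = 3.75
  s[A,C] = ((0)·(-1) + (-3)·(-2) + (-2)·(1) + (1)·(1) + (4)·(1)) / 4 = 9/4 = 2.25
  s[B,B] = ((-2.8)·(-2.8) + (-0.8)·(-0.8) + (-1.8)·(-1.8) + (4.2)·(4.2) + (1.2)·(1.2)) / 4 = 30.8/4 = 7.7
  s[B,C] = ((-2.8)·(-1) + (-0.8)·(-2) + (-1.8)·(1) + (4.2)·(1) + (1.2)·(1)) / 4 = 8/4 = 2
  s[C,C] = ((-1)·(-1) + (-2)·(-2) + (1)·(1) + (1)·(1) + (1)·(1)) / 4 = 8/4 = 2
  Sample standard deviations s_i = √(s[i,i]):
  s(A) = √(7.5) = 2.7386
  s(B) = √(7.7) = 2.7749
  s(C) = √(2) = 1.4142

Step 3 — r_{ij} = s_{ij} / (s_i · s_j):
  r[A,A] = 1 (diagonal).
  r[A,B] = 3.75 / (2.7386 · 2.7749) = 3.75 / 7.5993 = 0.4935
  r[A,C] = 2.25 / (2.7386 · 1.4142) = 2.25 / 3.873 = 0.5809
  r[B,B] = 1 (diagonal).
  r[B,C] = 2 / (2.7749 · 1.4142) = 2 / 3.9243 = 0.5096
  r[C,C] = 1 (diagonal).

R is symmetric with unit diagonal. Assembling:

R = [[1, 0.4935, 0.5809],
 [0.4935, 1, 0.5096],
 [0.5809, 0.5096, 1]]


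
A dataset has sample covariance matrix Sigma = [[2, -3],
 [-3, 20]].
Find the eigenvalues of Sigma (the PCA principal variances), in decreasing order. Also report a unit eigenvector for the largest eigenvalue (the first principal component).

Step 1 — characteristic polynomial of 2×2 Sigma:
  det(Sigma - λI) = λ² - trace · λ + det = 0.
  trace = 2 + 20 = 22, det = 2·20 - (-3)² = 31.
Step 2 — discriminant:
  Δ = trace² - 4·det = 484 - 124 = 360.
Step 3 — eigenvalues:
  λ = (trace ± √Δ)/2 = (22 ± 18.9737)/2,
  λ_1 = 20.4868,  λ_2 = 1.5132.

Step 4 — unit eigenvector for λ_1: solve (Sigma - λ_1 I)v = 0. First row:
  (2 - 20.4868)·v_x + (-3)·v_y = 0, i.e. (-18.4868)·v_x + (-3)·v_y = 0,
  so v ∝ (b, λ_1 - a) = (-3, 18.4868); multiply by -1 so the first entry is positive: u = (3, -18.4868).
  ||u|| = √((3)² + (-18.4868)²) = √(350.763) ≈ 18.7287,
  v_1 = u/||u|| ≈ (0.1602, -0.9871) (||v_1|| = 1).

λ_1 = 20.4868,  λ_2 = 1.5132;  v_1 ≈ (0.1602, -0.9871)


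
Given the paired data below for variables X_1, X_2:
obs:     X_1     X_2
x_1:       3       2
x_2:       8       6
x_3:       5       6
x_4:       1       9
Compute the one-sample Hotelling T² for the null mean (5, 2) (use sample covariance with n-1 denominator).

Step 1 — sample mean vector:
  mean(X_1) = (3 + 8 + 5 + 1) / 4 = 17/4 = 4.25
  mean(X_2) = (2 + 6 + 6 + 9) / 4 = 23/4 = 5.75
  x̄ = (4.25, 5.75),  deviation x̄ - mu_0 = (4.25, 5.75) - (5, 2) = (-0.75, 3.75).

Step 2 — sample covariance matrix, S[i,j] = (1/(n-1)) · Σ_k (x_{k,i} - mean_i) · (x_{k,j} - mean_j), divisor n-1 = 3:
  S[X_1,X_1] = ((-1.25)·(-1.25) + (3.75)·(3.75) + (0.75)·(0.75) + (-3.25)·(-3.25)) / 3 = 26.75/3 = 8.9167
  S[X_1,X_2] = ((-1.25)·(-3.75) + (3.75)·(0.25) + (0.75)·(0.25) + (-3.25)·(3.25)) / 3 = -4.75/3 = -1.5833
  S[X_2,X_2] = ((-3.75)·(-3.75) + (0.25)·(0.25) + (0.25)·(0.25) + (3.25)·(3.25)) / 3 = 24.75/3 = 8.25
  S = [[8.9167, -1.5833],
 [-1.5833, 8.25]].

Step 3 — invert S. det(S) = 8.9167·8.25 - (-1.5833)² = 71.0556.
  S^{-1} = (1/det) · [[d, -b], [-b, a]] = [[0.1161, 0.0223],
 [0.0223, 0.1255]].

Step 4 — quadratic form (x̄ - mu_0)^T · S^{-1} · (x̄ - mu_0):
  S^{-1} · (x̄ - mu_0) = (-0.0035, 0.4539),
  (x̄ - mu_0)^T · [...] = (-0.75)·(-0.0035) + (3.75)·(0.4539) = 1.7047.

Step 5 — scale by n: T² = 4 · 1.7047 = 6.8186.

T² ≈ 6.8186


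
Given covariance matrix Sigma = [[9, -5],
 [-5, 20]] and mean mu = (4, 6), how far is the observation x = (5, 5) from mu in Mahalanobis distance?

Step 1 — centre the observation: (x - mu) = (1, -1).

Step 2 — invert Sigma. det(Sigma) = 9·20 - (-5)² = 155.
  Sigma^{-1} = (1/det) · [[d, -b], [-b, a]] = [[0.129, 0.0323],
 [0.0323, 0.0581]].

Step 3 — form the quadratic (x - mu)^T · Sigma^{-1} · (x - mu):
  Sigma^{-1} · (x - mu) = (0.0968, -0.0258).
  (x - mu)^T · [Sigma^{-1} · (x - mu)] = (1)·(0.0968) + (-1)·(-0.0258) = 0.1226.

Step 4 — take square root: d = √(0.1226) ≈ 0.3501.

d(x, mu) = √(0.1226) ≈ 0.3501


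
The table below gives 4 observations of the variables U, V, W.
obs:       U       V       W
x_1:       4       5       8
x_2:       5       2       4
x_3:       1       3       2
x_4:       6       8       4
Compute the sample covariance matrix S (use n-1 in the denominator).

Step 1 — column means:
  mean(U) = (4 + 5 + 1 + 6) / 4 = 16/4 = 4
  mean(V) = (5 + 2 + 3 + 8) / 4 = 18/4 = 4.5
  mean(W) = (8 + 4 + 2 + 4) / 4 = 18/4 = 4.5

Step 2 — sample covariance S[i,j] = (1/(n-1)) · Σ_k (x_{k,i} - mean_i) · (x_{k,j} - mean_j), with n-1 = 3.
  S[U,U] = ((0)·(0) + (1)·(1) + (-3)·(-3) + (2)·(2)) / 3 = 14/3 = 4.6667
  S[U,V] = ((0)·(0.5) + (1)·(-2.5) + (-3)·(-1.5) + (2)·(3.5)) / 3 = 9/3 = 3
  S[U,W] = ((0)·(3.5) + (1)·(-0.5) + (-3)·(-2.5) + (2)·(-0.5)) / 3 = 6/3 = 2
  S[V,V] = ((0.5)·(0.5) + (-2.5)·(-2.5) + (-1.5)·(-1.5) + (3.5)·(3.5)) / 3 = 21/3 = 7
  S[V,W] = ((0.5)·(3.5) + (-2.5)·(-0.5) + (-1.5)·(-2.5) + (3.5)·(-0.5)) / 3 = 5/3 = 1.6667
  S[W,W] = ((3.5)·(3.5) + (-0.5)·(-0.5) + (-2.5)·(-2.5) + (-0.5)·(-0.5)) / 3 = 19/3 = 6.3333

S is symmetric (S[j,i] = S[i,j]). Assembling:

S = [[4.6667, 3, 2],
 [3, 7, 1.6667],
 [2, 1.6667, 6.3333]]


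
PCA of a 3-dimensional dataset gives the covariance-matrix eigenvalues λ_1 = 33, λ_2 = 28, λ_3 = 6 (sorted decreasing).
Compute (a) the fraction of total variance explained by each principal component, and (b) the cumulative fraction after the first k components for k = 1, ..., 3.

Step 1 — total variance = trace(Sigma) = Σ λ_i = 33 + 28 + 6 = 67.

Step 2 — fraction explained by component i = λ_i / Σ λ:
  PC1: 33/67 = 0.4925
  PC2: 28/67 = 0.4179
  PC3: 6/67 = 0.0896

Step 3 — cumulative fraction after k components = (λ_1 + ... + λ_k) / Σ λ:
  k = 1: 33/67 = 0.4925
  k = 2: (33 + 28)/67 = 61/67 = 0.9104
  k = 3: (33 + 28 + 6)/67 = 67/67 = 1

Summary (fraction, with percent):

explained: PC1 0.4925 (49.25%), PC2 0.4179 (41.79%), PC3 0.0896 (8.96%);  cumulative: 0.4925, 0.9104, 1


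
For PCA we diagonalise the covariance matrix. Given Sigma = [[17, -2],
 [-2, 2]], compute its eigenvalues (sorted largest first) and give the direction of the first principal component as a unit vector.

Step 1 — characteristic polynomial of 2×2 Sigma:
  det(Sigma - λI) = λ² - trace · λ + det = 0.
  trace = 17 + 2 = 19, det = 17·2 - (-2)² = 30.
Step 2 — discriminant:
  Δ = trace² - 4·det = 361 - 120 = 241.
Step 3 — eigenvalues:
  λ = (trace ± √Δ)/2 = (19 ± 15.5242)/2,
  λ_1 = 17.2621,  λ_2 = 1.7379.

Step 4 — unit eigenvector for λ_1: solve (Sigma - λ_1 I)v = 0. First row:
  (17 - 17.2621)·v_x + (-2)·v_y = 0, i.e. (-0.2621)·v_x + (-2)·v_y = 0,
  so v ∝ (b, λ_1 - a) = (-2, 0.2621); multiply by -1 so the first entry is positive: u = (2, -0.2621).
  ||u|| = √((2)² + (-0.2621)²) = √(4.0687) ≈ 2.0171,
  v_1 = u/||u|| ≈ (0.9915, -0.1299) (||v_1|| = 1).

λ_1 = 17.2621,  λ_2 = 1.7379;  v_1 ≈ (0.9915, -0.1299)


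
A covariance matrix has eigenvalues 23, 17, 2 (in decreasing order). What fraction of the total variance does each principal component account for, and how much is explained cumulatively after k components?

Step 1 — total variance = trace(Sigma) = Σ λ_i = 23 + 17 + 2 = 42.

Step 2 — fraction explained by component i = λ_i / Σ λ:
  PC1: 23/42 = 0.5476
  PC2: 17/42 = 0.4048
  PC3: 2/42 = 0.0476

Step 3 — cumulative fraction after k components = (λ_1 + ... + λ_k) / Σ λ:
  k = 1: 23/42 = 0.5476
  k = 2: (23 + 17)/42 = 40/42 = 0.9524
  k = 3: (23 + 17 + 2)/42 = 42/42 = 1

Summary (fraction, with percent):

explained: PC1 0.5476 (54.76%), PC2 0.4048 (40.48%), PC3 0.0476 (4.76%);  cumulative: 0.5476, 0.9524, 1


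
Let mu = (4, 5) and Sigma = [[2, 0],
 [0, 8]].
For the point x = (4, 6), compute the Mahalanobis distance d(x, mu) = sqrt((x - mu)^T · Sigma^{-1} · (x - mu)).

Step 1 — centre the observation: (x - mu) = (0, 1).

Step 2 — invert Sigma. det(Sigma) = 2·8 - (0)² = 16.
  Sigma^{-1} = (1/det) · [[d, -b], [-b, a]] = [[0.5, 0],
 [0, 0.125]].

Step 3 — form the quadratic (x - mu)^T · Sigma^{-1} · (x - mu):
  Sigma^{-1} · (x - mu) = (0, 0.125).
  (x - mu)^T · [Sigma^{-1} · (x - mu)] = (0)·(0) + (1)·(0.125) = 0.125.

Step 4 — take square root: d = √(0.125) ≈ 0.3536.

d(x, mu) = √(0.125) ≈ 0.3536


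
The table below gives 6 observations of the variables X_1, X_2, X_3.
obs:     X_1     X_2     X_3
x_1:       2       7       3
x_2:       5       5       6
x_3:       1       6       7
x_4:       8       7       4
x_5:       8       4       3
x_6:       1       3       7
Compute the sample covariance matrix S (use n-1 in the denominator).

Step 1 — column means:
  mean(X_1) = (2 + 5 + 1 + 8 + 8 + 1) / 6 = 25/6 = 4.1667
  mean(X_2) = (7 + 5 + 6 + 7 + 4 + 3) / 6 = 32/6 = 5.3333
  mean(X_3) = (3 + 6 + 7 + 4 + 3 + 7) / 6 = 30/6 = 5

Step 2 — sample covariance S[i,j] = (1/(n-1)) · Σ_k (x_{k,i} - mean_i) · (x_{k,j} - mean_j), with n-1 = 5.
  S[X_1,X_1] = ((-2.1667)·(-2.1667) + (0.8333)·(0.8333) + (-3.1667)·(-3.1667) + (3.8333)·(3.8333) + (3.8333)·(3.8333) + (-3.1667)·(-3.1667)) / 5 = 54.8333/5 = 10.9667
  S[X_1,X_2] = ((-2.1667)·(1.6667) + (0.8333)·(-0.3333) + (-3.1667)·(0.6667) + (3.8333)·(1.6667) + (3.8333)·(-1.3333) + (-3.1667)·(-2.3333)) / 5 = 2.6667/5 = 0.5333
  S[X_1,X_3] = ((-2.1667)·(-2) + (0.8333)·(1) + (-3.1667)·(2) + (3.8333)·(-1) + (3.8333)·(-2) + (-3.1667)·(2)) / 5 = -19/5 = -3.8
  S[X_2,X_2] = ((1.6667)·(1.6667) + (-0.3333)·(-0.3333) + (0.6667)·(0.6667) + (1.6667)·(1.6667) + (-1.3333)·(-1.3333) + (-2.3333)·(-2.3333)) / 5 = 13.3333/5 = 2.6667
  S[X_2,X_3] = ((1.6667)·(-2) + (-0.3333)·(1) + (0.6667)·(2) + (1.6667)·(-1) + (-1.3333)·(-2) + (-2.3333)·(2)) / 5 = -6/5 = -1.2
  S[X_3,X_3] = ((-2)·(-2) + (1)·(1) + (2)·(2) + (-1)·(-1) + (-2)·(-2) + (2)·(2)) / 5 = 18/5 = 3.6

S is symmetric (S[j,i] = S[i,j]). Assembling:

S = [[10.9667, 0.5333, -3.8],
 [0.5333, 2.6667, -1.2],
 [-3.8, -1.2, 3.6]]


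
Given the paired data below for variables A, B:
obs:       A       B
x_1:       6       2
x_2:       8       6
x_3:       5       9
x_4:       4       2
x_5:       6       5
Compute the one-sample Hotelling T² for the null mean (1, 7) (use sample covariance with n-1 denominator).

Step 1 — sample mean vector:
  mean(A) = (6 + 8 + 5 + 4 + 6) / 5 = 29/5 = 5.8
  mean(B) = (2 + 6 + 9 + 2 + 5) / 5 = 24/5 = 4.8
  x̄ = (5.8, 4.8),  deviation x̄ - mu_0 = (5.8, 4.8) - (1, 7) = (4.8, -2.2).

Step 2 — sample covariance matrix, S[i,j] = (1/(n-1)) · Σ_k (x_{k,i} - mean_i) · (x_{k,j} - mean_j), divisor n-1 = 4:
  S[A,A] = ((0.2)·(0.2) + (2.2)·(2.2) + (-0.8)·(-0.8) + (-1.8)·(-1.8) + (0.2)·(0.2)) / 4 = 8.8/4 = 2.2
  S[A,B] = ((0.2)·(-2.8) + (2.2)·(1.2) + (-0.8)·(4.2) + (-1.8)·(-2.8) + (0.2)·(0.2)) / 4 = 3.8/4 = 0.95
  S[B,B] = ((-2.8)·(-2.8) + (1.2)·(1.2) + (4.2)·(4.2) + (-2.8)·(-2.8) + (0.2)·(0.2)) / 4 = 34.8/4 = 8.7
  S = [[2.2, 0.95],
 [0.95, 8.7]].

Step 3 — invert S. det(S) = 2.2·8.7 - (0.95)² = 18.2375.
  S^{-1} = (1/det) · [[d, -b], [-b, a]] = [[0.477, -0.0521],
 [-0.0521, 0.1206]].

Step 4 — quadratic form (x̄ - mu_0)^T · S^{-1} · (x̄ - mu_0):
  S^{-1} · (x̄ - mu_0) = (2.4044, -0.5154),
  (x̄ - mu_0)^T · [...] = (4.8)·(2.4044) + (-2.2)·(-0.5154) = 12.675.

Step 5 — scale by n: T² = 5 · 12.675 = 63.3749.

T² ≈ 63.3749


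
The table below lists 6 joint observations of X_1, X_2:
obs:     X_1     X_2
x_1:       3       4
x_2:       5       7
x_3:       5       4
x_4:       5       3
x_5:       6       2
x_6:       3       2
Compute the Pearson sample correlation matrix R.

Step 1 — column means:
  mean(X_1) = (3 + 5 + 5 + 5 + 6 + 3) / 6 = 27/6 = 4.5
  mean(X_2) = (4 + 7 + 4 + 3 + 2 + 2) / 6 = 22/6 = 3.6667

Step 2 — sample variances and covariances s[i,j] = (1/(n-1)) · Σ_k (x_{k,i} - mean_i) · (x_{k,j} - mean_j), with n-1 = 5:
  s[X_1,X_1] = ((-1.5)·(-1.5) + (0.5)·(0.5) + (0.5)·(0.5) + (0.5)·(0.5) + (1.5)·(1.5) + (-1.5)·(-1.5)) / 5 = 7.5/5 = 1.5
  s[X_1,X_2] = ((-1.5)·(0.3333) + (0.5)·(3.3333) + (0.5)·(0.3333) + (0.5)·(-0.6667) + (1.5)·(-1.6667) + (-1.5)·(-1.6667)) / 5 = 1/5 = 0.2
  s[X_2,X_2] = ((0.3333)·(0.3333) + (3.3333)·(3.3333) + (0.3333)·(0.3333) + (-0.6667)·(-0.6667) + (-1.6667)·(-1.6667) + (-1.6667)·(-1.6667)) / 5 = 17.3333/5 = 3.4667
  Sample standard deviations s_i = √(s[i,i]):
  s(X_1) = √(1.5) = 1.2247
  s(X_2) = √(3.4667) = 1.8619

Step 3 — r_{ij} = s_{ij} / (s_i · s_j):
  r[X_1,X_1] = 1 (diagonal).
  r[X_1,X_2] = 0.2 / (1.2247 · 1.8619) = 0.2 / 2.2804 = 0.0877
  r[X_2,X_2] = 1 (diagonal).

R is symmetric with unit diagonal. Assembling:

R = [[1, 0.0877],
 [0.0877, 1]]


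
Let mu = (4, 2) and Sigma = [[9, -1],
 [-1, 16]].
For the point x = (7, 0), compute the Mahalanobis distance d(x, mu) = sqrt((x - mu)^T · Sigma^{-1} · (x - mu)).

Step 1 — centre the observation: (x - mu) = (3, -2).

Step 2 — invert Sigma. det(Sigma) = 9·16 - (-1)² = 143.
  Sigma^{-1} = (1/det) · [[d, -b], [-b, a]] = [[0.1119, 0.007],
 [0.007, 0.0629]].

Step 3 — form the quadratic (x - mu)^T · Sigma^{-1} · (x - mu):
  Sigma^{-1} · (x - mu) = (0.3217, -0.1049).
  (x - mu)^T · [Sigma^{-1} · (x - mu)] = (3)·(0.3217) + (-2)·(-0.1049) = 1.1748.

Step 4 — take square root: d = √(1.1748) ≈ 1.0839.

d(x, mu) = √(1.1748) ≈ 1.0839


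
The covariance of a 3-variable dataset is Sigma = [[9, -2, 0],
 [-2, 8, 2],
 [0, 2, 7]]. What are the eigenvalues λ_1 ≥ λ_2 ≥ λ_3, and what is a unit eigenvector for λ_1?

Step 1 — characteristic polynomial p(λ) = det(λI - Sigma) = λ³ - tr·λ² + c_1·λ - det, where tr = trace, c_1 = sum of the principal 2×2 minors, det = det(Sigma):
  tr = 9 + 8 + 7 = 24,
  c_1 = (9·8 - (-2)²) + (9·7 - (0)²) + (8·7 - (2)²) = 68 + 63 + 52 = 183,
  det = 9·(8·7 - (2)²) - (-2)·((-2)·7 - (2)·(0)) + (0)·((-2)·(2) - 8·(0)) = 9·(52) - (-2)·(-14) + (0)·(-4) = 440.
  So p(λ) = λ³ - 24λ² + 183λ - 440.
Step 2 — look for an integer root (rational root theorem: any rational root is an integer divisor of 440). Testing λ = 5:
  p(5) = 125 - 600 + 915 - 440 = 0  ✓
  Dividing out (λ - 5): p(λ) = (λ - 5)(λ² - 19λ + 88).
Step 3 — remaining eigenvalues from the quadratic λ² - 19λ + 88 = 0:
  Δ = 19² - 4·88 = 361 - 352 = 9,  λ = (19 ± √9)/2 = (19 ± 3)/2 = 11 or 8.
  Sorted: λ_1 = 11,  λ_2 = 8,  λ_3 = 5  (check: sum = 24 = tr ✓).

Step 4 — unit eigenvector for λ_1 = 11: v spans the null space of (Sigma - λ_1 I), whose rows are
  r_1 = (-2, -2, 0),  r_2 = (-2, -3, 2),  r_3 = (0, 2, -4).
  v is orthogonal to every row, so take v ∝ r_1 × r_2 = ((-2)·(2) - (0)·(-3), (0)·(-2) - (-2)·(2), (-2)·(-3) - (-2)·(-2)) = (-4, 4, 2).
  Rescale (divide by 2; multiply by -1 so the first nonzero entry is positive): u = (2, -2, -1).
  ||u|| = √((2)² + (-2)² + (-1)²) = √(9) = 3,  v_1 = u/||u|| ≈ (0.6667, -0.6667, -0.3333) (||v_1|| = 1).

λ_1 = 11,  λ_2 = 8,  λ_3 = 5;  v_1 ≈ (0.6667, -0.6667, -0.3333)


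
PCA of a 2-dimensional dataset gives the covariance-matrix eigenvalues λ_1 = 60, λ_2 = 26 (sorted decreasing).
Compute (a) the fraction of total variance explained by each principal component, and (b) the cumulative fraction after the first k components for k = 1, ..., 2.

Step 1 — total variance = trace(Sigma) = Σ λ_i = 60 + 26 = 86.

Step 2 — fraction explained by component i = λ_i / Σ λ:
  PC1: 60/86 = 0.6977
  PC2: 26/86 = 0.3023

Step 3 — cumulative fraction after k components = (λ_1 + ... + λ_k) / Σ λ:
  k = 1: 60/86 = 0.6977
  k = 2: (60 + 26)/86 = 86/86 = 1

Summary (fraction, with percent):

explained: PC1 0.6977 (69.77%), PC2 0.3023 (30.23%);  cumulative: 0.6977, 1


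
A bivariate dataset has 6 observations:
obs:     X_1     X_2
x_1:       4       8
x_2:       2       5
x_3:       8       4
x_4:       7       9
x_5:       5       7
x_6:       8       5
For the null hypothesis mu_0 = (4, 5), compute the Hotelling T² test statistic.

Step 1 — sample mean vector:
  mean(X_1) = (4 + 2 + 8 + 7 + 5 + 8) / 6 = 34/6 = 5.6667
  mean(X_2) = (8 + 5 + 4 + 9 + 7 + 5) / 6 = 38/6 = 6.3333
  x̄ = (5.6667, 6.3333),  deviation x̄ - mu_0 = (5.6667, 6.3333) - (4, 5) = (1.6667, 1.3333).

Step 2 — sample covariance matrix, S[i,j] = (1/(n-1)) · Σ_k (x_{k,i} - mean_i) · (x_{k,j} - mean_j), divisor n-1 = 5:
  S[X_1,X_1] = ((-1.6667)·(-1.6667) + (-3.6667)·(-3.6667) + (2.3333)·(2.3333) + (1.3333)·(1.3333) + (-0.6667)·(-0.6667) + (2.3333)·(2.3333)) / 5 = 29.3333/5 = 5.8667
  S[X_1,X_2] = ((-1.6667)·(1.6667) + (-3.6667)·(-1.3333) + (2.3333)·(-2.3333) + (1.3333)·(2.6667) + (-0.6667)·(0.6667) + (2.3333)·(-1.3333)) / 5 = -3.3333/5 = -0.6667
  S[X_2,X_2] = ((1.6667)·(1.6667) + (-1.3333)·(-1.3333) + (-2.3333)·(-2.3333) + (2.6667)·(2.6667) + (0.6667)·(0.6667) + (-1.3333)·(-1.3333)) / 5 = 19.3333/5 = 3.8667
  S = [[5.8667, -0.6667],
 [-0.6667, 3.8667]].

Step 3 — invert S. det(S) = 5.8667·3.8667 - (-0.6667)² = 22.24.
  S^{-1} = (1/det) · [[d, -b], [-b, a]] = [[0.1739, 0.03],
 [0.03, 0.2638]].

Step 4 — quadratic form (x̄ - mu_0)^T · S^{-1} · (x̄ - mu_0):
  S^{-1} · (x̄ - mu_0) = (0.3297, 0.4017),
  (x̄ - mu_0)^T · [...] = (1.6667)·(0.3297) + (1.3333)·(0.4017) = 1.0851.

Step 5 — scale by n: T² = 6 · 1.0851 = 6.5108.

T² ≈ 6.5108


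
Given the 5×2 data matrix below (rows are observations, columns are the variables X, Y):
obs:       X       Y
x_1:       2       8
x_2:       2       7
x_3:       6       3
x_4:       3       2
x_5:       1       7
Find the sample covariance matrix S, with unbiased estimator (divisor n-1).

Step 1 — column means:
  mean(X) = (2 + 2 + 6 + 3 + 1) / 5 = 14/5 = 2.8
  mean(Y) = (8 + 7 + 3 + 2 + 7) / 5 = 27/5 = 5.4

Step 2 — sample covariance S[i,j] = (1/(n-1)) · Σ_k (x_{k,i} - mean_i) · (x_{k,j} - mean_j), with n-1 = 4.
  S[X,X] = ((-0.8)·(-0.8) + (-0.8)·(-0.8) + (3.2)·(3.2) + (0.2)·(0.2) + (-1.8)·(-1.8)) / 4 = 14.8/4 = 3.7
  S[X,Y] = ((-0.8)·(2.6) + (-0.8)·(1.6) + (3.2)·(-2.4) + (0.2)·(-3.4) + (-1.8)·(1.6)) / 4 = -14.6/4 = -3.65
  S[Y,Y] = ((2.6)·(2.6) + (1.6)·(1.6) + (-2.4)·(-2.4) + (-3.4)·(-3.4) + (1.6)·(1.6)) / 4 = 29.2/4 = 7.3

S is symmetric (S[j,i] = S[i,j]). Assembling:

S = [[3.7, -3.65],
 [-3.65, 7.3]]


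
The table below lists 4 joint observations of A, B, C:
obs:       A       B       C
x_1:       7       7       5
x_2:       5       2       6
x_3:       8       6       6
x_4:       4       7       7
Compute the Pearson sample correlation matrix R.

Step 1 — column means:
  mean(A) = (7 + 5 + 8 + 4) / 4 = 24/4 = 6
  mean(B) = (7 + 2 + 6 + 7) / 4 = 22/4 = 5.5
  mean(C) = (5 + 6 + 6 + 7) / 4 = 24/4 = 6

Step 2 — sample variances and covariances s[i,j] = (1/(n-1)) · Σ_k (x_{k,i} - mean_i) · (x_{k,j} - mean_j), with n-1 = 3:
  s[A,A] = ((1)·(1) + (-1)·(-1) + (2)·(2) + (-2)·(-2)) / 3 = 10/3 = 3.3333
  s[A,B] = ((1)·(1.5) + (-1)·(-3.5) + (2)·(0.5) + (-2)·(1.5)) / 3 = 3/3 = 1
  s[A,C] = ((1)·(-1) + (-1)·(0) + (2)·(0) + (-2)·(1)) / 3 = -3/3 = -1
  s[B,B] = ((1.5)·(1.5) + (-3.5)·(-3.5) + (0.5)·(0.5) + (1.5)·(1.5)) / 3 = 17/3 = 5.6667
  s[B,C] = ((1.5)·(-1) + (-3.5)·(0) + (0.5)·(0) + (1.5)·(1)) / 3 = 0/3 = 0
  s[C,C] = ((-1)·(-1) + (0)·(0) + (0)·(0) + (1)·(1)) / 3 = 2/3 = 0.6667
  Sample standard deviations s_i = √(s[i,i]):
  s(A) = √(3.3333) = 1.8257
  s(B) = √(5.6667) = 2.3805
  s(C) = √(0.6667) = 0.8165

Step 3 — r_{ij} = s_{ij} / (s_i · s_j):
  r[A,A] = 1 (diagonal).
  r[A,B] = 1 / (1.8257 · 2.3805) = 1 / 4.3461 = 0.2301
  r[A,C] = -1 / (1.8257 · 0.8165) = -1 / 1.4907 = -0.6708
  r[B,B] = 1 (diagonal).
  r[B,C] = 0 / (2.3805 · 0.8165) = 0 / 1.9437 = 0
  r[C,C] = 1 (diagonal).

R is symmetric with unit diagonal. Assembling:

R = [[1, 0.2301, -0.6708],
 [0.2301, 1, 0],
 [-0.6708, 0, 1]]


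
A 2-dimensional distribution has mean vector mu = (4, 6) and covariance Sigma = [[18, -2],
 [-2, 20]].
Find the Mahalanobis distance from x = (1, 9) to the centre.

Step 1 — centre the observation: (x - mu) = (-3, 3).

Step 2 — invert Sigma. det(Sigma) = 18·20 - (-2)² = 356.
  Sigma^{-1} = (1/det) · [[d, -b], [-b, a]] = [[0.0562, 0.0056],
 [0.0056, 0.0506]].

Step 3 — form the quadratic (x - mu)^T · Sigma^{-1} · (x - mu):
  Sigma^{-1} · (x - mu) = (-0.1517, 0.1348).
  (x - mu)^T · [Sigma^{-1} · (x - mu)] = (-3)·(-0.1517) + (3)·(0.1348) = 0.8596.

Step 4 — take square root: d = √(0.8596) ≈ 0.9271.

d(x, mu) = √(0.8596) ≈ 0.9271


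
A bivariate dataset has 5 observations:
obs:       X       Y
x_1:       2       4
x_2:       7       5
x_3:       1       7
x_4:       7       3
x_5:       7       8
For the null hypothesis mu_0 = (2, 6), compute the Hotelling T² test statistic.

Step 1 — sample mean vector:
  mean(X) = (2 + 7 + 1 + 7 + 7) / 5 = 24/5 = 4.8
  mean(Y) = (4 + 5 + 7 + 3 + 8) / 5 = 27/5 = 5.4
  x̄ = (4.8, 5.4),  deviation x̄ - mu_0 = (4.8, 5.4) - (2, 6) = (2.8, -0.6).

Step 2 — sample covariance matrix, S[i,j] = (1/(n-1)) · Σ_k (x_{k,i} - mean_i) · (x_{k,j} - mean_j), divisor n-1 = 4:
  S[X,X] = ((-2.8)·(-2.8) + (2.2)·(2.2) + (-3.8)·(-3.8) + (2.2)·(2.2) + (2.2)·(2.2)) / 4 = 36.8/4 = 9.2
  S[X,Y] = ((-2.8)·(-1.4) + (2.2)·(-0.4) + (-3.8)·(1.6) + (2.2)·(-2.4) + (2.2)·(2.6)) / 4 = -2.6/4 = -0.65
  S[Y,Y] = ((-1.4)·(-1.4) + (-0.4)·(-0.4) + (1.6)·(1.6) + (-2.4)·(-2.4) + (2.6)·(2.6)) / 4 = 17.2/4 = 4.3
  S = [[9.2, -0.65],
 [-0.65, 4.3]].

Step 3 — invert S. det(S) = 9.2·4.3 - (-0.65)² = 39.1375.
  S^{-1} = (1/det) · [[d, -b], [-b, a]] = [[0.1099, 0.0166],
 [0.0166, 0.2351]].

Step 4 — quadratic form (x̄ - mu_0)^T · S^{-1} · (x̄ - mu_0):
  S^{-1} · (x̄ - mu_0) = (0.2977, -0.0945),
  (x̄ - mu_0)^T · [...] = (2.8)·(0.2977) + (-0.6)·(-0.0945) = 0.8902.

Step 5 — scale by n: T² = 5 · 0.8902 = 4.451.

T² ≈ 4.451


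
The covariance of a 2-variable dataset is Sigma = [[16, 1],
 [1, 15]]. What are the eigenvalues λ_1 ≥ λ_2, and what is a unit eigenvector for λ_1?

Step 1 — characteristic polynomial of 2×2 Sigma:
  det(Sigma - λI) = λ² - trace · λ + det = 0.
  trace = 16 + 15 = 31, det = 16·15 - (1)² = 239.
Step 2 — discriminant:
  Δ = trace² - 4·det = 961 - 956 = 5.
Step 3 — eigenvalues:
  λ = (trace ± √Δ)/2 = (31 ± 2.2361)/2,
  λ_1 = 16.618,  λ_2 = 14.382.

Step 4 — unit eigenvector for λ_1: solve (Sigma - λ_1 I)v = 0. First row:
  (16 - 16.618)·v_x + (1)·v_y = 0, i.e. (-0.618)·v_x + (1)·v_y = 0,
  so v ∝ (b, λ_1 - a) = (1, 0.618) = u.
  ||u|| = √((1)² + (0.618)²) = √(1.382) ≈ 1.1756,
  v_1 = u/||u|| ≈ (0.8507, 0.5257) (||v_1|| = 1).

λ_1 = 16.618,  λ_2 = 14.382;  v_1 ≈ (0.8507, 0.5257)


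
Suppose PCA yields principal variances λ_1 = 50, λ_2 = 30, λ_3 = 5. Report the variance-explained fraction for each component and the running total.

Step 1 — total variance = trace(Sigma) = Σ λ_i = 50 + 30 + 5 = 85.

Step 2 — fraction explained by component i = λ_i / Σ λ:
  PC1: 50/85 = 0.5882
  PC2: 30/85 = 0.3529
  PC3: 5/85 = 0.0588

Step 3 — cumulative fraction after k components = (λ_1 + ... + λ_k) / Σ λ:
  k = 1: 50/85 = 0.5882
  k = 2: (50 + 30)/85 = 80/85 = 0.9412
  k = 3: (50 + 30 + 5)/85 = 85/85 = 1

Summary (fraction, with percent):

explained: PC1 0.5882 (58.82%), PC2 0.3529 (35.29%), PC3 0.0588 (5.88%);  cumulative: 0.5882, 0.9412, 1


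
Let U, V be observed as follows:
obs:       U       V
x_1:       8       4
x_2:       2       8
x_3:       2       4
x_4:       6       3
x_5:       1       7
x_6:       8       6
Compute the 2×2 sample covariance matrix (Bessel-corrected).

Step 1 — column means:
  mean(U) = (8 + 2 + 2 + 6 + 1 + 8) / 6 = 27/6 = 4.5
  mean(V) = (4 + 8 + 4 + 3 + 7 + 6) / 6 = 32/6 = 5.3333

Step 2 — sample covariance S[i,j] = (1/(n-1)) · Σ_k (x_{k,i} - mean_i) · (x_{k,j} - mean_j), with n-1 = 5.
  S[U,U] = ((3.5)·(3.5) + (-2.5)·(-2.5) + (-2.5)·(-2.5) + (1.5)·(1.5) + (-3.5)·(-3.5) + (3.5)·(3.5)) / 5 = 51.5/5 = 10.3
  S[U,V] = ((3.5)·(-1.3333) + (-2.5)·(2.6667) + (-2.5)·(-1.3333) + (1.5)·(-2.3333) + (-3.5)·(1.6667) + (3.5)·(0.6667)) / 5 = -15/5 = -3
  S[V,V] = ((-1.3333)·(-1.3333) + (2.6667)·(2.6667) + (-1.3333)·(-1.3333) + (-2.3333)·(-2.3333) + (1.6667)·(1.6667) + (0.6667)·(0.6667)) / 5 = 19.3333/5 = 3.8667

S is symmetric (S[j,i] = S[i,j]). Assembling:

S = [[10.3, -3],
 [-3, 3.8667]]


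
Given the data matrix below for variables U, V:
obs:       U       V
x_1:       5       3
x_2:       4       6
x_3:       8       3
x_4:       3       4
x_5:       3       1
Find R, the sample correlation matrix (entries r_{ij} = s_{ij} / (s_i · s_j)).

Step 1 — column means:
  mean(U) = (5 + 4 + 8 + 3 + 3) / 5 = 23/5 = 4.6
  mean(V) = (3 + 6 + 3 + 4 + 1) / 5 = 17/5 = 3.4

Step 2 — sample variances and covariances s[i,j] = (1/(n-1)) · Σ_k (x_{k,i} - mean_i) · (x_{k,j} - mean_j), with n-1 = 4:
  s[U,U] = ((0.4)·(0.4) + (-0.6)·(-0.6) + (3.4)·(3.4) + (-1.6)·(-1.6) + (-1.6)·(-1.6)) / 4 = 17.2/4 = 4.3
  s[U,V] = ((0.4)·(-0.4) + (-0.6)·(2.6) + (3.4)·(-0.4) + (-1.6)·(0.6) + (-1.6)·(-2.4)) / 4 = -0.2/4 = -0.05
  s[V,V] = ((-0.4)·(-0.4) + (2.6)·(2.6) + (-0.4)·(-0.4) + (0.6)·(0.6) + (-2.4)·(-2.4)) / 4 = 13.2/4 = 3.3
  Sample standard deviations s_i = √(s[i,i]):
  s(U) = √(4.3) = 2.0736
  s(V) = √(3.3) = 1.8166

Step 3 — r_{ij} = s_{ij} / (s_i · s_j):
  r[U,U] = 1 (diagonal).
  r[U,V] = -0.05 / (2.0736 · 1.8166) = -0.05 / 3.767 = -0.0133
  r[V,V] = 1 (diagonal).

R is symmetric with unit diagonal. Assembling:

R = [[1, -0.0133],
 [-0.0133, 1]]


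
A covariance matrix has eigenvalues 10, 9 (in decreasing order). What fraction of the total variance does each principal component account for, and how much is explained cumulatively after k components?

Step 1 — total variance = trace(Sigma) = Σ λ_i = 10 + 9 = 19.

Step 2 — fraction explained by component i = λ_i / Σ λ:
  PC1: 10/19 = 0.5263
  PC2: 9/19 = 0.4737

Step 3 — cumulative fraction after k components = (λ_1 + ... + λ_k) / Σ λ:
  k = 1: 10/19 = 0.5263
  k = 2: (10 + 9)/19 = 19/19 = 1

Summary (fraction, with percent):

explained: PC1 0.5263 (52.63%), PC2 0.4737 (47.37%);  cumulative: 0.5263, 1


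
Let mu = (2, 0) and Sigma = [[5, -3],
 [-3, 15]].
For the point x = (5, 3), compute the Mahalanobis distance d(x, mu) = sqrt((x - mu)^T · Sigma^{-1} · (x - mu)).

Step 1 — centre the observation: (x - mu) = (3, 3).

Step 2 — invert Sigma. det(Sigma) = 5·15 - (-3)² = 66.
  Sigma^{-1} = (1/det) · [[d, -b], [-b, a]] = [[0.2273, 0.0455],
 [0.0455, 0.0758]].

Step 3 — form the quadratic (x - mu)^T · Sigma^{-1} · (x - mu):
  Sigma^{-1} · (x - mu) = (0.8182, 0.3636).
  (x - mu)^T · [Sigma^{-1} · (x - mu)] = (3)·(0.8182) + (3)·(0.3636) = 3.5455.

Step 4 — take square root: d = √(3.5455) ≈ 1.8829.

d(x, mu) = √(3.5455) ≈ 1.8829


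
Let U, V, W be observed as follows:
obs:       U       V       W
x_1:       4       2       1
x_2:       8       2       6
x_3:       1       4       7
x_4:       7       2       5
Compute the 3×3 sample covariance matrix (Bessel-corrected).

Step 1 — column means:
  mean(U) = (4 + 8 + 1 + 7) / 4 = 20/4 = 5
  mean(V) = (2 + 2 + 4 + 2) / 4 = 10/4 = 2.5
  mean(W) = (1 + 6 + 7 + 5) / 4 = 19/4 = 4.75

Step 2 — sample covariance S[i,j] = (1/(n-1)) · Σ_k (x_{k,i} - mean_i) · (x_{k,j} - mean_j), with n-1 = 3.
  S[U,U] = ((-1)·(-1) + (3)·(3) + (-4)·(-4) + (2)·(2)) / 3 = 30/3 = 10
  S[U,V] = ((-1)·(-0.5) + (3)·(-0.5) + (-4)·(1.5) + (2)·(-0.5)) / 3 = -8/3 = -2.6667
  S[U,W] = ((-1)·(-3.75) + (3)·(1.25) + (-4)·(2.25) + (2)·(0.25)) / 3 = -1/3 = -0.3333
  S[V,V] = ((-0.5)·(-0.5) + (-0.5)·(-0.5) + (1.5)·(1.5) + (-0.5)·(-0.5)) / 3 = 3/3 = 1
  S[V,W] = ((-0.5)·(-3.75) + (-0.5)·(1.25) + (1.5)·(2.25) + (-0.5)·(0.25)) / 3 = 4.5/3 = 1.5
  S[W,W] = ((-3.75)·(-3.75) + (1.25)·(1.25) + (2.25)·(2.25) + (0.25)·(0.25)) / 3 = 20.75/3 = 6.9167

S is symmetric (S[j,i] = S[i,j]). Assembling:

S = [[10, -2.6667, -0.3333],
 [-2.6667, 1, 1.5],
 [-0.3333, 1.5, 6.9167]]
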